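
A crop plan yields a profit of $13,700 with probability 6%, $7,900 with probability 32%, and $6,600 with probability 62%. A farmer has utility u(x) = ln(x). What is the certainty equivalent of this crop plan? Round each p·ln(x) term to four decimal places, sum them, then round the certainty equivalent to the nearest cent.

E[u] = 0.06·ln(13700) + 0.32·ln(7900) + 0.62·ln(6600) = 0.5715 + 2.8719 + 5.4528 = 8.8962
CE = e^8.8962 ≈ 7304.16

$7,304.16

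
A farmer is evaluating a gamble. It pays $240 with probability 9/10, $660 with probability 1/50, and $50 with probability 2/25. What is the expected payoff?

EV = 9/10 × 240 + 1/50 × 660 + 2/25 × 50 = 216 + 13.2 + 4 = 233.2

$233.20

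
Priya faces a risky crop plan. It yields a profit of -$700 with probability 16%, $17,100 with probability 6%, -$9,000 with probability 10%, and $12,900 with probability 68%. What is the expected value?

EV = 0.16 × (-700) + 0.06 × 17100 + 0.1 × (-9000) + 0.68 × 12900 = -112 + 1026 − 900 + 8772 = 8786

$8,786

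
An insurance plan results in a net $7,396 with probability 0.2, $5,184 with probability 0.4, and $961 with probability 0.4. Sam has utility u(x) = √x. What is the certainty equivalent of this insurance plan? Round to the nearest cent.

$3,410.56

E[u] = 0.2·√7396 + 0.4·√5184 + 0.4·√961 = 0.2·86 + 0.4·72 + 0.4·31 = 58.4
CE = (58.4)² = 3410.56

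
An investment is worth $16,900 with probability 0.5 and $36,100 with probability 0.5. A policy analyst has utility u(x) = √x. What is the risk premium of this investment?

E[u] = 0.5·√16900 + 0.5·√36100 = 0.5·130 + 0.5·190 = 160
CE = (160)² = 25600
Risk premium = EV − CE = 26500 − 25600 = 900

$900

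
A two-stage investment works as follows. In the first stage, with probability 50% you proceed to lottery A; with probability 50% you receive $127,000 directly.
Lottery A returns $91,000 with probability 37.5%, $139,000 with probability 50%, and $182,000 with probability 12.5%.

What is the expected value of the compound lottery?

$126,687.50

EV(A) = 0.375 × 91000 + 0.5 × 139000 + 0.125 × 182000 = 34125 + 69500 + 22750 = 126375
Branch B: 127000 (certain)
Overall = 0.5 × 126375 + 0.5 × 127000 = 63187.5 + 63500 = 126687.5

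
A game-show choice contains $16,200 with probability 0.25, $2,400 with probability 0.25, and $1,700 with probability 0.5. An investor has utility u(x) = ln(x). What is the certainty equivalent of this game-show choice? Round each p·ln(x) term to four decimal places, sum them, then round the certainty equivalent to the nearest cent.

$3,255.82

E[u] = 0.25·ln(16200) + 0.25·ln(2400) + 0.5·ln(1700) = 2.4232 + 1.9458 + 3.7192 = 8.0882
CE = e^8.0882 ≈ 3255.82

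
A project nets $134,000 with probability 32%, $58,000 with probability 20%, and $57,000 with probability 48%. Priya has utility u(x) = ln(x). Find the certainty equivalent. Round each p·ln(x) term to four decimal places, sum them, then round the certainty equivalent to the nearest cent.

E[u] = 0.32·ln(134000) + 0.2·ln(58000) + 0.48·ln(57000) = 3.7778 + 2.1936 + 5.2564 = 11.2278
CE = e^11.2278 ≈ 75191.99

$75,191.99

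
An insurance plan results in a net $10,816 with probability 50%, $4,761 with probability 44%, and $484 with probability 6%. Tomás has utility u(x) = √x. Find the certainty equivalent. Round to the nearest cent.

E[u] = 0.5·√10816 + 0.44·√4761 + 0.06·√484 = 0.5·104 + 0.44·69 + 0.06·22 = 83.68
CE = (83.68)² = 7002.3424

$7,002.34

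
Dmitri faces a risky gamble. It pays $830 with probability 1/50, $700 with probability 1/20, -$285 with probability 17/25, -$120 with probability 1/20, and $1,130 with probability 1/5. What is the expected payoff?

EV = 1/50 × 830 + 1/20 × 700 + 17/25 × (-285) + 1/20 × (-120) + 1/5 × 1130 = 16.6 + 35 − 193.8 − 6 + 226 = 77.8

$77.80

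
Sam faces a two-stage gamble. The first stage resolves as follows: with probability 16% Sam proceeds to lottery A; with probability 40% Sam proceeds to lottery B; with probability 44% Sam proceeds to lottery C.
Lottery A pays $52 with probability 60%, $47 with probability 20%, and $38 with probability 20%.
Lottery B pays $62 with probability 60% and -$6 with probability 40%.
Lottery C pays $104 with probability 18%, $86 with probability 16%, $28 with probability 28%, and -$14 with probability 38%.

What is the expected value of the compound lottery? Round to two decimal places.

$37.03

EV(A) = 0.6 × 52 + 0.2 × 47 + 0.2 × 38 = 31.2 + 9.4 + 7.6 = 48.2
EV(B) = 0.6 × 62 + 0.4 × (-6) = 37.2 − 2.4 = 34.8
EV(C) = 0.18 × 104 + 0.16 × 86 + 0.28 × 28 + 0.38 × (-14) = 18.72 + 13.76 + 7.84 − 5.32 = 35
Overall = 0.16 × 48.2 + 0.4 × 34.8 + 0.44 × 35 = 7.712 + 13.92 + 15.4 = 37.032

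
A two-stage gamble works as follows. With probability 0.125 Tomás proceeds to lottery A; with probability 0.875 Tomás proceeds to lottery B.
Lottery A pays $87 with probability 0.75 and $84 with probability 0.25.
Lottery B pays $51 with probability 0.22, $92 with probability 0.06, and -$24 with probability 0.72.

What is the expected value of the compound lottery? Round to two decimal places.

EV(A) = 0.75 × 87 + 0.25 × 84 = 65.25 + 21 = 86.25
EV(B) = 0.22 × 51 + 0.06 × 92 + 0.72 × (-24) = 11.22 + 5.52 − 17.28 = -0.54
Overall = 0.125 × 86.25 + 0.875 × (-0.54) = 10.78125 − 0.4725 = 10.30875

$10.31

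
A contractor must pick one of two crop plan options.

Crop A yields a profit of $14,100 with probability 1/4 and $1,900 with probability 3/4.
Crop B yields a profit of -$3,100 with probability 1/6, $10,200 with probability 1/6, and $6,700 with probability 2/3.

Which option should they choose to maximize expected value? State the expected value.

Crop A = 1/4 × 14100 + 3/4 × 1900 = 3525 + 1425 = 4950
Crop B = 1/6 × (-3100) + 1/6 × 10200 + 2/3 × 6700 = -516.6667 + 1700 + 4466.6667 = 5650

Crop B ($5,650)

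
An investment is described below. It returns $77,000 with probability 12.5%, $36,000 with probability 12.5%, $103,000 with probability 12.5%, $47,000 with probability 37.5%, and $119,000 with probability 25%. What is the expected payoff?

EV = 0.125 × 77000 + 0.125 × 36000 + 0.125 × 103000 + 0.375 × 47000 + 0.25 × 119000 = 9625 + 4500 + 12875 + 17625 + 29750 = 74375

$74,375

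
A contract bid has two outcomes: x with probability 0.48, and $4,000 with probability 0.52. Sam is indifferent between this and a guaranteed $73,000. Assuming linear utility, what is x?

0.48·x + 0.52·4000 = 73000
0.48·x = 73000 − 2080 = 70920
x = 70920 / 0.48 = 147750

x = $147,750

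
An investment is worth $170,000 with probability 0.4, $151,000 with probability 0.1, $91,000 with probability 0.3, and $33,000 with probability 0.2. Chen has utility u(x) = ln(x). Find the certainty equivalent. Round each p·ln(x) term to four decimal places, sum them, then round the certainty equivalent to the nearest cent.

E[u] = 0.4·ln(170000) + 0.1·ln(151000) + 0.3·ln(91000) + 0.2·ln(33000) = 4.8174 + 1.1925 + 3.4256 + 2.0809 = 11.5164
CE = e^11.5164 ≈ 100348.06

$100,348.06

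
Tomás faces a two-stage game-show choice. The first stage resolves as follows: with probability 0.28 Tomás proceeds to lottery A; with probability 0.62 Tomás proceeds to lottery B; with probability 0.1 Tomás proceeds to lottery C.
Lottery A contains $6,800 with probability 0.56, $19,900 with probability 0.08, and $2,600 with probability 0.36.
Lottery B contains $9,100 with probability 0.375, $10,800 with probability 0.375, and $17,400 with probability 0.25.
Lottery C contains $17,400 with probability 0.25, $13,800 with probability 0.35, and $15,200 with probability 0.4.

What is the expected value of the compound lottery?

$10,623.83

EV(A) = 0.56 × 6800 + 0.08 × 19900 + 0.36 × 2600 = 3808 + 1592 + 936 = 6336
EV(B) = 0.375 × 9100 + 0.375 × 10800 + 0.25 × 17400 = 3412.5 + 4050 + 4350 = 11812.5
EV(C) = 0.25 × 17400 + 0.35 × 13800 + 0.4 × 15200 = 4350 + 4830 + 6080 = 15260
Overall = 0.28 × 6336 + 0.62 × 11812.5 + 0.1 × 15260 = 1774.08 + 7323.75 + 1526 = 10623.83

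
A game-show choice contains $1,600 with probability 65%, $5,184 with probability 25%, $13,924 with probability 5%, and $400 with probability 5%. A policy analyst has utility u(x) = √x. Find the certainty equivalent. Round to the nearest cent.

$2,590.81

E[u] = 0.65·√1600 + 0.25·√5184 + 0.05·√13924 + 0.05·√400 = 0.65·40 + 0.25·72 + 0.05·118 + 0.05·20 = 50.9
CE = (50.9)² = 2590.81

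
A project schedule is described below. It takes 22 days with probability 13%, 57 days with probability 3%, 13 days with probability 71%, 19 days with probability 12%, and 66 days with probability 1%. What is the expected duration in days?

16.74 days

EV = 0.13 × 22 + 0.03 × 57 + 0.71 × 13 + 0.12 × 19 + 0.01 × 66 = 2.86 + 1.71 + 9.23 + 2.28 + 0.66 = 16.74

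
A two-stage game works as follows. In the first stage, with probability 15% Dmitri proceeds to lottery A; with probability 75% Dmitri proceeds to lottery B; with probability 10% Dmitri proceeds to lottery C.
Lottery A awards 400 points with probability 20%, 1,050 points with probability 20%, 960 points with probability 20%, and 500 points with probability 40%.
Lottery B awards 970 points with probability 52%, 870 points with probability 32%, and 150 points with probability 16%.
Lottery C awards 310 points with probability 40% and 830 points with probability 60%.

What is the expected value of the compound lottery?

769.6 points

EV(A) = 0.2 × 400 + 0.2 × 1050 + 0.2 × 960 + 0.4 × 500 = 80 + 210 + 192 + 200 = 682
EV(B) = 0.52 × 970 + 0.32 × 870 + 0.16 × 150 = 504.4 + 278.4 + 24 = 806.8
EV(C) = 0.4 × 310 + 0.6 × 830 = 124 + 498 = 622
Overall = 0.15 × 682 + 0.75 × 806.8 + 0.1 × 622 = 102.3 + 605.1 + 62.2 = 769.6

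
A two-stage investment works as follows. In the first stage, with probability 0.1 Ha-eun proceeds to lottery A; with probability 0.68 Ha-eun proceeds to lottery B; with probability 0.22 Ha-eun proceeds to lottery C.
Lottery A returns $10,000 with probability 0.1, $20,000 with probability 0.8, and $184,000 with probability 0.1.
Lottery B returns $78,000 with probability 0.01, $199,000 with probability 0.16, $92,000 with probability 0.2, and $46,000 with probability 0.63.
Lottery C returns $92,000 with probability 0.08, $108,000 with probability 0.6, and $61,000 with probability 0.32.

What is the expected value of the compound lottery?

EV(A) = 0.1 × 10000 + 0.8 × 20000 + 0.1 × 184000 = 1000 + 16000 + 18400 = 35400
EV(B) = 0.01 × 78000 + 0.16 × 199000 + 0.2 × 92000 + 0.63 × 46000 = 780 + 31840 + 18400 + 28980 = 80000
EV(C) = 0.08 × 92000 + 0.6 × 108000 + 0.32 × 61000 = 7360 + 64800 + 19520 = 91680
Overall = 0.1 × 35400 + 0.68 × 80000 + 0.22 × 91680 = 3540 + 54400 + 20169.6 = 78109.6

$78,109.60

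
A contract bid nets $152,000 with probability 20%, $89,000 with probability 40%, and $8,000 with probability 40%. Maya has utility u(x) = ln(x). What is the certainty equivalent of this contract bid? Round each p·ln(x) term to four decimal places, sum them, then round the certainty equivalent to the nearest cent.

$37,790.01

E[u] = 0.2·ln(152000) + 0.4·ln(89000) + 0.4·ln(8000) = 2.3863 + 4.5586 + 3.5949 = 10.5398
CE = e^10.5398 ≈ 37790.01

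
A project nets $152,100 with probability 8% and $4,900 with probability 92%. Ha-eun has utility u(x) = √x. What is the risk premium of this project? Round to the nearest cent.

$7,536.64

E[u] = 0.08·√152100 + 0.92·√4900 = 0.08·390 + 0.92·70 = 95.6
CE = (95.6)² = 9139.36
Risk premium = EV − CE = 16676 − 9139.36 = 7536.64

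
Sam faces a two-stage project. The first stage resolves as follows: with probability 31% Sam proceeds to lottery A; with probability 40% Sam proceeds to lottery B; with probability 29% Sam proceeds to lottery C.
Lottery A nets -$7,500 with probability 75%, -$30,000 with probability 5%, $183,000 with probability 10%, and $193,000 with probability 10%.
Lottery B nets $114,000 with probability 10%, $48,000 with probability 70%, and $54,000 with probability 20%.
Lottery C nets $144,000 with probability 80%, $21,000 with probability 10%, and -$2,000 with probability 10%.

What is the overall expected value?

$65,726.25

EV(A) = 0.75 × (-7500) + 0.05 × (-30000) + 0.1 × 183000 + 0.1 × 193000 = -5625 − 1500 + 18300 + 19300 = 30475
EV(B) = 0.1 × 114000 + 0.7 × 48000 + 0.2 × 54000 = 11400 + 33600 + 10800 = 55800
EV(C) = 0.8 × 144000 + 0.1 × 21000 + 0.1 × (-2000) = 115200 + 2100 − 200 = 117100
Overall = 0.31 × 30475 + 0.4 × 55800 + 0.29 × 117100 = 9447.25 + 22320 + 33959 = 65726.25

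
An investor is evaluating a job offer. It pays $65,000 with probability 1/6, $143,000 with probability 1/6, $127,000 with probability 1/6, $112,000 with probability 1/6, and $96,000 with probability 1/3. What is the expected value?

$106,500

EV = 1/6 × 65000 + 1/6 × 143000 + 1/6 × 127000 + 1/6 × 112000 + 1/3 × 96000 = 10833.3333 + 23833.3333 + 21166.6667 + 18666.6667 + 32000 = 106500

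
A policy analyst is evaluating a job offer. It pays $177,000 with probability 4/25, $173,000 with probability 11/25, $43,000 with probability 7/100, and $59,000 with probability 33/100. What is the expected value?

$126,920

EV = 4/25 × 177000 + 11/25 × 173000 + 7/100 × 43000 + 33/100 × 59000 = 28320 + 76120 + 3010 + 19470 = 126920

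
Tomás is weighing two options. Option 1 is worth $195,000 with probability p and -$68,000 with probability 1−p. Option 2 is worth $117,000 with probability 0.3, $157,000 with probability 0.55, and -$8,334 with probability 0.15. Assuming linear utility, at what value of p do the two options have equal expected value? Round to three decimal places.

EV(Option 2) = 0.3 × 117000 + 0.55 × 157000 + 0.15 × (-8334) = 35100 + 86350 − 1250.1 = 120199.9
p·195000 + (1−p)·(-68000) = 120199.9
263000p − 68000 = 120199.9
p = (120199.9 + 68000) / 263000

p = 0.716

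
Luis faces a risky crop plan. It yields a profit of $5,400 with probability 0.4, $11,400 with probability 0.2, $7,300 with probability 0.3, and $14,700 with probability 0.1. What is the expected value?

$8,100

EV = 0.4 × 5400 + 0.2 × 11400 + 0.3 × 7300 + 0.1 × 14700 = 2160 + 2280 + 2190 + 1470 = 8100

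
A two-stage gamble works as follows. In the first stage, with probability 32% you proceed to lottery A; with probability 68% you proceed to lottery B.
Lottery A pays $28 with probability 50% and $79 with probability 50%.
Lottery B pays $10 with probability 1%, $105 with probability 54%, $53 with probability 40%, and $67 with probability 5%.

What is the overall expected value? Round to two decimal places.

EV(A) = 0.5 × 28 + 0.5 × 79 = 14 + 39.5 = 53.5
EV(B) = 0.01 × 10 + 0.54 × 105 + 0.4 × 53 + 0.05 × 67 = 0.1 + 56.7 + 21.2 + 3.35 = 81.35
Overall = 0.32 × 53.5 + 0.68 × 81.35 = 17.12 + 55.318 = 72.438

$72.44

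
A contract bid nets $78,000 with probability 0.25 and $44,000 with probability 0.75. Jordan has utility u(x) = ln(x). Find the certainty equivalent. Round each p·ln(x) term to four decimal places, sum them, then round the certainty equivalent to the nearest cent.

$50,771.98

E[u] = 0.25·ln(78000) + 0.75·ln(44000) = 2.8161 + 8.0190 = 10.8351
CE = e^10.8351 ≈ 50771.98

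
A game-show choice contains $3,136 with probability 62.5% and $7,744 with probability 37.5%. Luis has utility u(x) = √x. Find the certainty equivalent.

E[u] = 0.625·√3136 + 0.375·√7744 = 0.625·56 + 0.375·88 = 68
CE = (68)² = 4624

$4,624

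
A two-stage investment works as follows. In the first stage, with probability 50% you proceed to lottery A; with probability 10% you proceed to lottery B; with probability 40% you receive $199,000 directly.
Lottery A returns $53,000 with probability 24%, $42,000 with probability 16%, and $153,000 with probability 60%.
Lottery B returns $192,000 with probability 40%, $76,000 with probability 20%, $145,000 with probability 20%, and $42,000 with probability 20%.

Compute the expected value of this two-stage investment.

EV(A) = 0.24 × 53000 + 0.16 × 42000 + 0.6 × 153000 = 12720 + 6720 + 91800 = 111240
EV(B) = 0.4 × 192000 + 0.2 × 76000 + 0.2 × 145000 + 0.2 × 42000 = 76800 + 15200 + 29000 + 8400 = 129400
Branch C: 199000 (certain)
Overall = 0.5 × 111240 + 0.1 × 129400 + 0.4 × 199000 = 55620 + 12940 + 79600 = 148160

$148,160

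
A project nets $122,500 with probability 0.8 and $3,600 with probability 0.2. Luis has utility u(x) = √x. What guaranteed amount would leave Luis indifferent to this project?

$85,264

E[u] = 0.8·√122500 + 0.2·√3600 = 0.8·350 + 0.2·60 = 292
CE = (292)² = 85264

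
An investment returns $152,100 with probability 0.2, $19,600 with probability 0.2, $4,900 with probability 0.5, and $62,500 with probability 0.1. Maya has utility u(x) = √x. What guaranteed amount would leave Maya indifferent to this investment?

E[u] = 0.2·√152100 + 0.2·√19600 + 0.5·√4900 + 0.1·√62500 = 0.2·390 + 0.2·140 + 0.5·70 + 0.1·250 = 166
CE = (166)² = 27556

$27,556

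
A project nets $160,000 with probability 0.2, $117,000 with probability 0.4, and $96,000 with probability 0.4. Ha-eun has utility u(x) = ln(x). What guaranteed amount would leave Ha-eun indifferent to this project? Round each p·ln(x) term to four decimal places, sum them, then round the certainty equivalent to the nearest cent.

E[u] = 0.2·ln(160000) + 0.4·ln(117000) + 0.4·ln(96000) = 2.3966 + 4.6680 + 4.5888 = 11.6534
CE = e^11.6534 ≈ 115081.98

$115,081.98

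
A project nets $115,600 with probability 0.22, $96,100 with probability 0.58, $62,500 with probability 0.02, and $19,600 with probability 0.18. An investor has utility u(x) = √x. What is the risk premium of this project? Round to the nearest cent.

E[u] = 0.22·√115600 + 0.58·√96100 + 0.02·√62500 + 0.18·√19600 = 0.22·340 + 0.58·310 + 0.02·250 + 0.18·140 = 284.8
CE = (284.8)² = 81111.04
Risk premium = EV − CE = 85948 − 81111.04 = 4836.96

$4,836.96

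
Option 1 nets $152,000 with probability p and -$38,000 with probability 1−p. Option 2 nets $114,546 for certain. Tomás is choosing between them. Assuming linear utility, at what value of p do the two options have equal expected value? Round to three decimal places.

p = 0.803

p·152000 + (1−p)·(-38000) = 114546
190000p − 38000 = 114546
p = (114546 + 38000) / 190000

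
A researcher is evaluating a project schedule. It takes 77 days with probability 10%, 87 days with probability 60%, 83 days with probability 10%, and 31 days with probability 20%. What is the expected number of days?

EV = 0.1 × 77 + 0.6 × 87 + 0.1 × 83 + 0.2 × 31 = 7.7 + 52.2 + 8.3 + 6.2 = 74.4

74.4 days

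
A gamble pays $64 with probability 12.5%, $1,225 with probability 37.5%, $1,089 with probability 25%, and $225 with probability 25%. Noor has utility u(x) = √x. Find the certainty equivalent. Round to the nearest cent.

$682.52

E[u] = 0.125·√64 + 0.375·√1225 + 0.25·√1089 + 0.25·√225 = 0.125·8 + 0.375·35 + 0.25·33 + 0.25·15 = 26.125
CE = (26.125)² = 682.515625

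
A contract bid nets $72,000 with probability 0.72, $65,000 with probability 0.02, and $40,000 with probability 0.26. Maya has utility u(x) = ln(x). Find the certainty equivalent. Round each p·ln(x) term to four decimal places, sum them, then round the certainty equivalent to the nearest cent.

$61,666.74

E[u] = 0.72·ln(72000) + 0.02·ln(65000) + 0.26·ln(40000) = 8.0528 + 0.2216 + 2.7551 = 11.0295
CE = e^11.0295 ≈ 61666.74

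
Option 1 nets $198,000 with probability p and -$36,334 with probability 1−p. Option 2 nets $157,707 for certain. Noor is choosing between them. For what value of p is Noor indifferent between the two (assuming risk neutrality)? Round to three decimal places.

p·198000 + (1−p)·(-36334) = 157707
234334p − 36334 = 157707
p = (157707 + 36334) / 234334

p = 0.828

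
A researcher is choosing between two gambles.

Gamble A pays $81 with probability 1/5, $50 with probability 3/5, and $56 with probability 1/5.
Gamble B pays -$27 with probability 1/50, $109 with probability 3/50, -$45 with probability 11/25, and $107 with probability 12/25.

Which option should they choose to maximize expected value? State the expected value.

Gamble A = 1/5 × 81 + 3/5 × 50 + 1/5 × 56 = 16.2 + 30 + 11.2 = 57.4
Gamble B = 1/50 × (-27) + 3/50 × 109 + 11/25 × (-45) + 12/25 × 107 = -0.54 + 6.54 − 19.8 + 51.36 = 37.56

Gamble A ($57.40)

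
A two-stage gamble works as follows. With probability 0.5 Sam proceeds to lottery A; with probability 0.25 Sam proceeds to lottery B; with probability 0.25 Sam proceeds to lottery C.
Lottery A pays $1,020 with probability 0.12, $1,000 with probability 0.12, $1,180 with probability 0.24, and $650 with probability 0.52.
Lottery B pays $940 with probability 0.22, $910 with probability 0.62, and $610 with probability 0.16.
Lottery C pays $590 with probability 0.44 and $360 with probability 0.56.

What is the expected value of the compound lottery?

EV(A) = 0.12 × 1020 + 0.12 × 1000 + 0.24 × 1180 + 0.52 × 650 = 122.4 + 120 + 283.2 + 338 = 863.6
EV(B) = 0.22 × 940 + 0.62 × 910 + 0.16 × 610 = 206.8 + 564.2 + 97.6 = 868.6
EV(C) = 0.44 × 590 + 0.56 × 360 = 259.6 + 201.6 = 461.2
Overall = 0.5 × 863.6 + 0.25 × 868.6 + 0.25 × 461.2 = 431.8 + 217.15 + 115.3 = 764.25

$764.25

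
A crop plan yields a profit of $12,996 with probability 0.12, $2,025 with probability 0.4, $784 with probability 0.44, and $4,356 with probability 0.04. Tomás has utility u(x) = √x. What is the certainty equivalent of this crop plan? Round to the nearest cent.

$2,175.29

E[u] = 0.12·√12996 + 0.4·√2025 + 0.44·√784 + 0.04·√4356 = 0.12·114 + 0.4·45 + 0.44·28 + 0.04·66 = 46.64
CE = (46.64)² = 2175.2896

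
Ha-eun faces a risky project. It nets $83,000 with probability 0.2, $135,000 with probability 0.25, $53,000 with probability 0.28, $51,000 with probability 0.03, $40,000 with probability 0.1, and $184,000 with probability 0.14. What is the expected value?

EV = 0.2 × 83000 + 0.25 × 135000 + 0.28 × 53000 + 0.03 × 51000 + 0.1 × 40000 + 0.14 × 184000 = 16600 + 33750 + 14840 + 1530 + 4000 + 25760 = 96480

$96,480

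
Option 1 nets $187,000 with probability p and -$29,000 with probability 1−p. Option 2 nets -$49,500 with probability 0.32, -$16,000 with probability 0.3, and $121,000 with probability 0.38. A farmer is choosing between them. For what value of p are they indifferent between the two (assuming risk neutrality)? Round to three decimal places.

EV(Option 2) = 0.32 × (-49500) + 0.3 × (-16000) + 0.38 × 121000 = -15840 − 4800 + 45980 = 25340
p·187000 + (1−p)·(-29000) = 25340
216000p − 29000 = 25340
p = (25340 + 29000) / 216000

p = 0.252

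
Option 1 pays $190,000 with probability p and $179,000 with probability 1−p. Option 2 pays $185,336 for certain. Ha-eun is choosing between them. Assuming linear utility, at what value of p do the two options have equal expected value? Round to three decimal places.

p·190000 + (1−p)·179000 = 185336
11000p + 179000 = 185336
p = (185336 − 179000) / 11000

p = 0.576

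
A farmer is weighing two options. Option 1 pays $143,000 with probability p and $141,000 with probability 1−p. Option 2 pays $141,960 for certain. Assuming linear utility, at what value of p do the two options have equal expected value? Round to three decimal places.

p = 0.480

p·143000 + (1−p)·141000 = 141960
2000p + 141000 = 141960
p = (141960 − 141000) / 2000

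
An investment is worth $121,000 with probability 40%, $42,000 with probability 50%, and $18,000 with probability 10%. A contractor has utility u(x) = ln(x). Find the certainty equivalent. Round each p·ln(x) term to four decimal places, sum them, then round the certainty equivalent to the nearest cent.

E[u] = 0.4·ln(121000) + 0.5·ln(42000) + 0.1·ln(18000) = 4.6814 + 5.3227 + 0.9798 = 10.9839
CE = e^10.9839 ≈ 58917.89

$58,917.89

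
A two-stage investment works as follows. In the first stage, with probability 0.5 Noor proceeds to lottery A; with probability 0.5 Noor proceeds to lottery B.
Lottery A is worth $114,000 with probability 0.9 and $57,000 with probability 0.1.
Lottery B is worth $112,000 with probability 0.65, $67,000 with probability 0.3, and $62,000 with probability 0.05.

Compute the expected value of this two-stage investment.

EV(A) = 0.9 × 114000 + 0.1 × 57000 = 102600 + 5700 = 108300
EV(B) = 0.65 × 112000 + 0.3 × 67000 + 0.05 × 62000 = 72800 + 20100 + 3100 = 96000
Overall = 0.5 × 108300 + 0.5 × 96000 = 54150 + 48000 = 102150

$102,150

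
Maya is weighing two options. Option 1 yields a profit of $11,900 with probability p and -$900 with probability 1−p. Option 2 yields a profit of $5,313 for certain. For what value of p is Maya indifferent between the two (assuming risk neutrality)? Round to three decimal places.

p = 0.485

p·11900 + (1−p)·(-900) = 5313
12800p − 900 = 5313
p = (5313 + 900) / 12800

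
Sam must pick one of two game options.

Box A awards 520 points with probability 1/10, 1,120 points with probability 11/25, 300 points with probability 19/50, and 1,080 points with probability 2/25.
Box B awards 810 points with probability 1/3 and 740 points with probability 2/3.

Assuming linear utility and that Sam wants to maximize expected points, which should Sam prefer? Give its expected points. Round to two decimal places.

Box B (763.33 points)

Box A = 1/10 × 520 + 11/25 × 1120 + 19/50 × 300 + 2/25 × 1080 = 52 + 492.8 + 114 + 86.4 = 745.2
Box B = 1/3 × 810 + 2/3 × 740 = 270 + 493.3333 = 763.3333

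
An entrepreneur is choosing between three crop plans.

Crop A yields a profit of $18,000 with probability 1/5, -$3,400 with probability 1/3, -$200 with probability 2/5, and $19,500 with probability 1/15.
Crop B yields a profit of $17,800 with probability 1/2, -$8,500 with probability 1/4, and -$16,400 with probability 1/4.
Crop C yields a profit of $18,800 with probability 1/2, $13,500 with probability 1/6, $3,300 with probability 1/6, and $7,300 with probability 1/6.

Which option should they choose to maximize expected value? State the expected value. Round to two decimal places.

Crop C ($13,416.67)

Crop A = 1/5 × 18000 + 1/3 × (-3400) + 2/5 × (-200) + 1/15 × 19500 = 3600 − 1133.3333 − 80 + 1300 = 3686.6667
Crop B = 1/2 × 17800 + 1/4 × (-8500) + 1/4 × (-16400) = 8900 − 2125 − 4100 = 2675
Crop C = 1/2 × 18800 + 1/6 × 13500 + 1/6 × 3300 + 1/6 × 7300 = 9400 + 2250 + 550 + 1216.6667 = 13416.6667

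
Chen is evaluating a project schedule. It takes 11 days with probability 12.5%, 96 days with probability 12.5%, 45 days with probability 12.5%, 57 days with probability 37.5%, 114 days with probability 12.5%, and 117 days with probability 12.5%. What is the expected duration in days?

69.25 days

EV = 0.125 × 11 + 0.125 × 96 + 0.125 × 45 + 0.375 × 57 + 0.125 × 114 + 0.125 × 117 = 1.375 + 12 + 5.625 + 21.375 + 14.25 + 14.625 = 69.25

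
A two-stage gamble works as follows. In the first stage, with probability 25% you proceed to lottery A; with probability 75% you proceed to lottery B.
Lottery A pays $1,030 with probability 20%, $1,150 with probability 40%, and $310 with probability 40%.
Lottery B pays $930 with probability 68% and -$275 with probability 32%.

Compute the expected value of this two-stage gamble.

$605.80

EV(A) = 0.2 × 1030 + 0.4 × 1150 + 0.4 × 310 = 206 + 460 + 124 = 790
EV(B) = 0.68 × 930 + 0.32 × (-275) = 632.4 − 88 = 544.4
Overall = 0.25 × 790 + 0.75 × 544.4 = 197.5 + 408.3 = 605.8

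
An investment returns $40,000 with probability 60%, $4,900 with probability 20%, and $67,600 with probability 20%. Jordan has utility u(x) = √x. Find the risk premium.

$3,904

E[u] = 0.6·√40000 + 0.2·√4900 + 0.2·√67600 = 0.6·200 + 0.2·70 + 0.2·260 = 186
CE = (186)² = 34596
Risk premium = EV − CE = 38500 − 34596 = 3904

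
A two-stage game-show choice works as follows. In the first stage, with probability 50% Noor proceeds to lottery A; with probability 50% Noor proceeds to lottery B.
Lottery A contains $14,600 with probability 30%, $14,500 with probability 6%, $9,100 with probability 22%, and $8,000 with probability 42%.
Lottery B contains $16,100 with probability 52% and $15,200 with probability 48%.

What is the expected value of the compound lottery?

EV(A) = 0.3 × 14600 + 0.06 × 14500 + 0.22 × 9100 + 0.42 × 8000 = 4380 + 870 + 2002 + 3360 = 10612
EV(B) = 0.52 × 16100 + 0.48 × 15200 = 8372 + 7296 = 15668
Overall = 0.5 × 10612 + 0.5 × 15668 = 5306 + 7834 = 13140

$13,140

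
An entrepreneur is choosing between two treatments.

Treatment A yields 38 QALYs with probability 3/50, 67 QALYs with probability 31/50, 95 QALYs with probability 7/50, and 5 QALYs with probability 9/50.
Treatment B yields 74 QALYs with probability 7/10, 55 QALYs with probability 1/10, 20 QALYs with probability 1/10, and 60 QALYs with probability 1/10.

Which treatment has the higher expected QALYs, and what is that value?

Treatment B (65.3 QALYs)

Treatment A = 3/50 × 38 + 31/50 × 67 + 7/50 × 95 + 9/50 × 5 = 2.28 + 41.54 + 13.3 + 0.9 = 58.02
Treatment B = 7/10 × 74 + 1/10 × 55 + 1/10 × 20 + 1/10 × 60 = 51.8 + 5.5 + 2 + 6 = 65.3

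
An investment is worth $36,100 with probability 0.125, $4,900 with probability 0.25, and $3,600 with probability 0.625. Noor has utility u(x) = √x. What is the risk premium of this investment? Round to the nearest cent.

E[u] = 0.125·√36100 + 0.25·√4900 + 0.625·√3600 = 0.125·190 + 0.25·70 + 0.625·60 = 78.75
CE = (78.75)² = 6201.5625
Risk premium = EV − CE = 7987.5 − 6201.5625 = 1785.9375

$1,785.94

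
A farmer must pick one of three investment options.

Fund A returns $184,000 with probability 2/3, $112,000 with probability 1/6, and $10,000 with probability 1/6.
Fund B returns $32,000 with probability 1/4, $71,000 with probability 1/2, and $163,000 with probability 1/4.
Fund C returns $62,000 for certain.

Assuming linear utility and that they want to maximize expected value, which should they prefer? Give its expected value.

Fund A = 2/3 × 184000 + 1/6 × 112000 + 1/6 × 10000 = 122666.6667 + 18666.6667 + 1666.6667 = 143000
Fund B = 1/4 × 32000 + 1/2 × 71000 + 1/4 × 163000 = 8000 + 35500 + 40750 = 84250
Fund C: 62000 (certain)

Fund A ($143,000)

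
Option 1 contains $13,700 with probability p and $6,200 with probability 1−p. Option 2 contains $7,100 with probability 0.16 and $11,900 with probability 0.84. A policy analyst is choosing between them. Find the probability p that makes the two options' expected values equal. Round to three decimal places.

p = 0.658

EV(Option 2) = 0.16 × 7100 + 0.84 × 11900 = 1136 + 9996 = 11132
p·13700 + (1−p)·6200 = 11132
7500p + 6200 = 11132
p = (11132 − 6200) / 7500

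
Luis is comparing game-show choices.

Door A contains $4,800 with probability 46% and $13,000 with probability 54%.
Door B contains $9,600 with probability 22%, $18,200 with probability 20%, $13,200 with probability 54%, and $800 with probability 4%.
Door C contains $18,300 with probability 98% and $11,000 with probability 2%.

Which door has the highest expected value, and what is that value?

Door A = 0.46 × 4800 + 0.54 × 13000 = 2208 + 7020 = 9228
Door B = 0.22 × 9600 + 0.2 × 18200 + 0.54 × 13200 + 0.04 × 800 = 2112 + 3640 + 7128 + 32 = 12912
Door C = 0.98 × 18300 + 0.02 × 11000 = 17934 + 220 = 18154

Door C ($18,154)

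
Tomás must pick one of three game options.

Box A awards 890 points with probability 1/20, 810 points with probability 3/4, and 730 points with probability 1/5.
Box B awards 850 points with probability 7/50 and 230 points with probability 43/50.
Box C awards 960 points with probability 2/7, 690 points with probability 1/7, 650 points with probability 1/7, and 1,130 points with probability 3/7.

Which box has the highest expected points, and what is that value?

Box A = 1/20 × 890 + 3/4 × 810 + 1/5 × 730 = 44.5 + 607.5 + 146 = 798
Box B = 7/50 × 850 + 43/50 × 230 = 119 + 197.8 = 316.8
Box C = 2/7 × 960 + 1/7 × 690 + 1/7 × 650 + 3/7 × 1130 = 274.2857 + 98.5714 + 92.8571 + 484.2857 = 950

Box C (950 points)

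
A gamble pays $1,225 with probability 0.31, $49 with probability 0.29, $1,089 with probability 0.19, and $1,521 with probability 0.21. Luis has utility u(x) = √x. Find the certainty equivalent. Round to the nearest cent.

E[u] = 0.31·√1225 + 0.29·√49 + 0.19·√1089 + 0.21·√1521 = 0.31·35 + 0.29·7 + 0.19·33 + 0.21·39 = 27.34
CE = (27.34)² = 747.4756

$747.48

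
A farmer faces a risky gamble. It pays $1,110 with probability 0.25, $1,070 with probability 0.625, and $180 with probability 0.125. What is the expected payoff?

$968.75

EV = 0.25 × 1110 + 0.625 × 1070 + 0.125 × 180 = 277.5 + 668.75 + 22.5 = 968.75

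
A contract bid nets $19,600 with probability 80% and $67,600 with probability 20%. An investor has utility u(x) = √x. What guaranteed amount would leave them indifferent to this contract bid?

E[u] = 0.8·√19600 + 0.2·√67600 = 0.8·140 + 0.2·260 = 164
CE = (164)² = 26896

$26,896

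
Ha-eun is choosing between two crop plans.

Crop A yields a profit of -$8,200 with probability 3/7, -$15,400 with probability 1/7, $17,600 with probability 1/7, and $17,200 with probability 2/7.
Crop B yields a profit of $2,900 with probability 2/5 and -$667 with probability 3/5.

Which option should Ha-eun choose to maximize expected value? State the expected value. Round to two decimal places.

Crop A ($1,714.29)

Crop A = 3/7 × (-8200) + 1/7 × (-15400) + 1/7 × 17600 + 2/7 × 17200 = -3514.2857 − 2200 + 2514.2857 + 4914.2857 = 1714.2857
Crop B = 2/5 × 2900 + 3/5 × (-667) = 1160 − 400.2 = 759.8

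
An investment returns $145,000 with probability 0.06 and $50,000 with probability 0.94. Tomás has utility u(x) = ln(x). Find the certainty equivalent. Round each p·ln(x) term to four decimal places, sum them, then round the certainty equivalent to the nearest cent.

$53,300.45

E[u] = 0.06·ln(145000) + 0.94·ln(50000) = 0.7131 + 10.1706 = 10.8837
CE = e^10.8837 ≈ 53300.45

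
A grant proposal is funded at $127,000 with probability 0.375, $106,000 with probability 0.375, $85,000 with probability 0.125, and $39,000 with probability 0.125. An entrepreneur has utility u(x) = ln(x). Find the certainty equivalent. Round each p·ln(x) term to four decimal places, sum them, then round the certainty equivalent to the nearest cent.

$97,382.32

E[u] = 0.375·ln(127000) + 0.375·ln(106000) + 0.125·ln(85000) + 0.125·ln(39000) = 4.4070 + 4.3392 + 1.4188 + 1.3214 = 11.4864
CE = e^11.4864 ≈ 97382.32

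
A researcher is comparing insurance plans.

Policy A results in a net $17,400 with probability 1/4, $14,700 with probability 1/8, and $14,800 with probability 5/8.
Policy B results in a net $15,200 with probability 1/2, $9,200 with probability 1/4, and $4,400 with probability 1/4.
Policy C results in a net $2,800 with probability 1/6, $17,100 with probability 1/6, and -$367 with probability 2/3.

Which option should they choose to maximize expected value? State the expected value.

Policy A ($15,437.50)

Policy A = 1/4 × 17400 + 1/8 × 14700 + 5/8 × 14800 = 4350 + 1837.5 + 9250 = 15437.5
Policy B = 1/2 × 15200 + 1/4 × 9200 + 1/4 × 4400 = 7600 + 2300 + 1100 = 11000
Policy C = 1/6 × 2800 + 1/6 × 17100 + 2/3 × (-367) = 466.6667 + 2850 − 244.6667 = 3072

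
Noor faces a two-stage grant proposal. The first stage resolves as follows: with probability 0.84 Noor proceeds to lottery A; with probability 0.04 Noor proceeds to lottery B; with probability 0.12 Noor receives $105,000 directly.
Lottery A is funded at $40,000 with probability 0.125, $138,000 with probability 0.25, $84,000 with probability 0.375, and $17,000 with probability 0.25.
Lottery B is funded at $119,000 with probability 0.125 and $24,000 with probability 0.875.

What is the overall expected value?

$77,245

EV(A) = 0.125 × 40000 + 0.25 × 138000 + 0.375 × 84000 + 0.25 × 17000 = 5000 + 34500 + 31500 + 4250 = 75250
EV(B) = 0.125 × 119000 + 0.875 × 24000 = 14875 + 21000 = 35875
Branch C: 105000 (certain)
Overall = 0.84 × 75250 + 0.04 × 35875 + 0.12 × 105000 = 63210 + 1435 + 12600 = 77245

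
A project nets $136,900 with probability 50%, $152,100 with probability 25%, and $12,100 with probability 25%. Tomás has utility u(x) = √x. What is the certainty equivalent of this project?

E[u] = 0.5·√136900 + 0.25·√152100 + 0.25·√12100 = 0.5·370 + 0.25·390 + 0.25·110 = 310
CE = (310)² = 96100

$96,100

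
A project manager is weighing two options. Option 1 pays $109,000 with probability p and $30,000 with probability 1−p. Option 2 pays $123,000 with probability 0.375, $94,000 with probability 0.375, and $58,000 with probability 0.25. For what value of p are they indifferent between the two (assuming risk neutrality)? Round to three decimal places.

EV(Option 2) = 0.375 × 123000 + 0.375 × 94000 + 0.25 × 58000 = 46125 + 35250 + 14500 = 95875
p·109000 + (1−p)·30000 = 95875
79000p + 30000 = 95875
p = (95875 − 30000) / 79000

p = 0.834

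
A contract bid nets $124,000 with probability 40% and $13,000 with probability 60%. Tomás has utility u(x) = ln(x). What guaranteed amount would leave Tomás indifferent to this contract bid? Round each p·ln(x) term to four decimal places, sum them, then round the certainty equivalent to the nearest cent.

E[u] = 0.4·ln(124000) + 0.6·ln(13000) = 4.6912 + 5.6836 = 10.3748
CE = e^10.3748 ≈ 32041.91

$32,041.91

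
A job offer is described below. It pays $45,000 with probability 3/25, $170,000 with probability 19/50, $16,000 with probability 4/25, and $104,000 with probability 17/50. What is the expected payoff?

$107,920

EV = 3/25 × 45000 + 19/50 × 170000 + 4/25 × 16000 + 17/50 × 104000 = 5400 + 64600 + 2560 + 35360 = 107920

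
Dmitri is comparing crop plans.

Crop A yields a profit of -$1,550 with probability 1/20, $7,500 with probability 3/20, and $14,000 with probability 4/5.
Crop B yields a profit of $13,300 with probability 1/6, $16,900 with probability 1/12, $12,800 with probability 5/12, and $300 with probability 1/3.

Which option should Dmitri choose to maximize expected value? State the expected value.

Crop A = 1/20 × (-1550) + 3/20 × 7500 + 4/5 × 14000 = -77.5 + 1125 + 11200 = 12247.5
Crop B = 1/6 × 13300 + 1/12 × 16900 + 5/12 × 12800 + 1/3 × 300 = 2216.6667 + 1408.3333 + 5333.3333 + 100 = 9058.3333

Crop A ($12,247.50)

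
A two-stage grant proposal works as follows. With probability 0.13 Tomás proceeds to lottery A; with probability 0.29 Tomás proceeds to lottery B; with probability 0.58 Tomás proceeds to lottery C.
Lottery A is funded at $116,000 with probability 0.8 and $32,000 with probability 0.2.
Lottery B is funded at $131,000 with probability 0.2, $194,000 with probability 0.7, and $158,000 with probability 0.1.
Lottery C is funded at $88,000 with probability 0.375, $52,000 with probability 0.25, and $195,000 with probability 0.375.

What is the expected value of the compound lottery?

$133,550.50

EV(A) = 0.8 × 116000 + 0.2 × 32000 = 92800 + 6400 = 99200
EV(B) = 0.2 × 131000 + 0.7 × 194000 + 0.1 × 158000 = 26200 + 135800 + 15800 = 177800
EV(C) = 0.375 × 88000 + 0.25 × 52000 + 0.375 × 195000 = 33000 + 13000 + 73125 = 119125
Overall = 0.13 × 99200 + 0.29 × 177800 + 0.58 × 119125 = 12896 + 51562 + 69092.5 = 133550.5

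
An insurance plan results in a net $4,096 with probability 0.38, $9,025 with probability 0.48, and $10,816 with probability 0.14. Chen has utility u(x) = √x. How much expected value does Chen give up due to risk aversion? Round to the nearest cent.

$265.85

E[u] = 0.38·√4096 + 0.48·√9025 + 0.14·√10816 = 0.38·64 + 0.48·95 + 0.14·104 = 84.48
CE = (84.48)² = 7136.8704
Risk premium = EV − CE = 7402.72 − 7136.8704 = 265.8496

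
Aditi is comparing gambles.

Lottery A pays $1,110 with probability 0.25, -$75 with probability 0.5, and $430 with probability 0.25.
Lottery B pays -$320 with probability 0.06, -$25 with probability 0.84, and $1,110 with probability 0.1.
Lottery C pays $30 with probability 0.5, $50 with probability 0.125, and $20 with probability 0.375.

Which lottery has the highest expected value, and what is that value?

Lottery A ($347.50)

Lottery A = 0.25 × 1110 + 0.5 × (-75) + 0.25 × 430 = 277.5 − 37.5 + 107.5 = 347.5
Lottery B = 0.06 × (-320) + 0.84 × (-25) + 0.1 × 1110 = -19.2 − 21 + 111 = 70.8
Lottery C = 0.5 × 30 + 0.125 × 50 + 0.375 × 20 = 15 + 6.25 + 7.5 = 28.75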